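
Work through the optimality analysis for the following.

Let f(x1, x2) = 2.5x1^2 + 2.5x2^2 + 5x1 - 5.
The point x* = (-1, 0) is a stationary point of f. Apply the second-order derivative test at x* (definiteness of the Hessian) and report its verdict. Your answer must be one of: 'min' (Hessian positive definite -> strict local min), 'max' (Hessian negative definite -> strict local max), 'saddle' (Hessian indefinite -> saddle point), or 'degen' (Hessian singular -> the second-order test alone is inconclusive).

Compute the Hessian H = grad^2 f:
  H = [[5, 0], [0, 5]]
Verify stationarity: grad f(x*) = H x* + g = (0, 0).
Eigenvalues of H: 5, 5.
Both eigenvalues > 0, so H is positive definite -> x* is a strict local min.

min


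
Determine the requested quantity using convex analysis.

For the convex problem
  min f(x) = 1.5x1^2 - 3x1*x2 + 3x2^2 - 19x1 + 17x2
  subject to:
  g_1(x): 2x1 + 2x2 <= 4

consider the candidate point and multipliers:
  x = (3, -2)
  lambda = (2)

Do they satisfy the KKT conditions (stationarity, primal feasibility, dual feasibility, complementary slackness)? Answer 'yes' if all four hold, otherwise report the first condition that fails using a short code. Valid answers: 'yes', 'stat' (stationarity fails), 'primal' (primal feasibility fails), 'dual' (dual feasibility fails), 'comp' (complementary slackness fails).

Gradient of f: grad f(x) = Q x + c = (-4, -4)
Constraint values g_i(x) = a_i^T x - b_i:
  g_1((3, -2)) = -2
Stationarity residual: grad f(x) + sum_i lambda_i a_i = (0, 0)
  -> stationarity OK
Primal feasibility (all g_i <= 0): OK
Dual feasibility (all lambda_i >= 0): OK
Complementary slackness (lambda_i * g_i(x) = 0 for all i): FAILS

Verdict: the first failing condition is complementary_slackness -> comp.

comp


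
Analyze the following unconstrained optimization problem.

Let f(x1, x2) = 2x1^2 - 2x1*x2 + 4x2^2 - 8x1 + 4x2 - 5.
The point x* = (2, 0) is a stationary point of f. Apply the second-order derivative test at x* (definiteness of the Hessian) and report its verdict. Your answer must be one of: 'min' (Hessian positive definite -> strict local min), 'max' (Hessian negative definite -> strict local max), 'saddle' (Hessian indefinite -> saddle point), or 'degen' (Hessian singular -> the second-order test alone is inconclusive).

Compute the Hessian H = grad^2 f:
  H = [[4, -2], [-2, 8]]
Verify stationarity: grad f(x*) = H x* + g = (0, 0).
Eigenvalues of H: 3.1716, 8.8284.
Both eigenvalues > 0, so H is positive definite -> x* is a strict local min.

min


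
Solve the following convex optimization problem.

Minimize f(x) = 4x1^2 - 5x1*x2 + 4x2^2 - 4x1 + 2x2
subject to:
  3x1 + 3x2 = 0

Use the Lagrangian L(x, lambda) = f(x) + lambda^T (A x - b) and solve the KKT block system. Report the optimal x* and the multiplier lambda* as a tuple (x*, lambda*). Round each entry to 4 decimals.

Form the Lagrangian:
  L(x, lambda) = (1/2) x^T Q x + c^T x + lambda^T (A x - b)
Stationarity (grad_x L = 0): Q x + c + A^T lambda = 0.
Primal feasibility: A x = b.

This gives the KKT block system:
  [ Q   A^T ] [ x     ]   [-c ]
  [ A    0  ] [ lambda ] = [ b ]

Solving the linear system:
  x*      = (0.2308, -0.2308)
  lambda* = (0.3333)
  f(x*)   = -0.6923

x* = (0.2308, -0.2308), lambda* = (0.3333)


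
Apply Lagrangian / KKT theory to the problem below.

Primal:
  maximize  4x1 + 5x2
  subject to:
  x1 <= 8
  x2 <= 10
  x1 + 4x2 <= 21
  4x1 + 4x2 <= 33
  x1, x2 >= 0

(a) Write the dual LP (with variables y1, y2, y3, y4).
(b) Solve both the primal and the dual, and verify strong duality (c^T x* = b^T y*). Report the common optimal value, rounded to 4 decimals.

The standard primal-dual pair for 'max c^T x s.t. A x <= b, x >= 0' is:
  Dual:  min b^T y  s.t.  A^T y >= c,  y >= 0.

So the dual LP is:
  minimize  8y1 + 10y2 + 21y3 + 33y4
  subject to:
    y1 + y3 + 4y4 >= 4
    y2 + 4y3 + 4y4 >= 5
    y1, y2, y3, y4 >= 0

Solving the primal: x* = (4, 4.25).
  primal value c^T x* = 37.25.
Solving the dual: y* = (0, 0, 0.3333, 0.9167).
  dual value b^T y* = 37.25.
Strong duality: c^T x* = b^T y*. Confirmed.

37.25


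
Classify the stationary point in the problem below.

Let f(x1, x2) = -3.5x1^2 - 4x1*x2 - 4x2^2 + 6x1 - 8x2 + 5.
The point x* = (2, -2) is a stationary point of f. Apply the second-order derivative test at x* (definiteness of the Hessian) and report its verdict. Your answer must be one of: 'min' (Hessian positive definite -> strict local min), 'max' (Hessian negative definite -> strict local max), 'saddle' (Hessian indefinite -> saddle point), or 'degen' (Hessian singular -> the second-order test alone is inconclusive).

Compute the Hessian H = grad^2 f:
  H = [[-7, -4], [-4, -8]]
Verify stationarity: grad f(x*) = H x* + g = (0, 0).
Eigenvalues of H: -11.5311, -3.4689.
Both eigenvalues < 0, so H is negative definite -> x* is a strict local max.

max


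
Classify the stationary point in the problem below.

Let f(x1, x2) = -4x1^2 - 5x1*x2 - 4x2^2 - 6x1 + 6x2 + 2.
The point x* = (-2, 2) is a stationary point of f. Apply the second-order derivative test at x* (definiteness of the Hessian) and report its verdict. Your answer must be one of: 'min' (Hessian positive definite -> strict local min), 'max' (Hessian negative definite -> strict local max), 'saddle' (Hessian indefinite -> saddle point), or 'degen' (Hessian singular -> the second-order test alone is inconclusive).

Compute the Hessian H = grad^2 f:
  H = [[-8, -5], [-5, -8]]
Verify stationarity: grad f(x*) = H x* + g = (0, 0).
Eigenvalues of H: -13, -3.
Both eigenvalues < 0, so H is negative definite -> x* is a strict local max.

max


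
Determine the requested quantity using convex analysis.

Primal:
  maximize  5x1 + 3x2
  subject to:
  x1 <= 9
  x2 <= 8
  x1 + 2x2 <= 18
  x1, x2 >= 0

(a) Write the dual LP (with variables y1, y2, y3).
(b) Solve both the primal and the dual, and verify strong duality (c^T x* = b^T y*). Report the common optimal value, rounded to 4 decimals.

The standard primal-dual pair for 'max c^T x s.t. A x <= b, x >= 0' is:
  Dual:  min b^T y  s.t.  A^T y >= c,  y >= 0.

So the dual LP is:
  minimize  9y1 + 8y2 + 18y3
  subject to:
    y1 + y3 >= 5
    y2 + 2y3 >= 3
    y1, y2, y3 >= 0

Solving the primal: x* = (9, 4.5).
  primal value c^T x* = 58.5.
Solving the dual: y* = (3.5, 0, 1.5).
  dual value b^T y* = 58.5.
Strong duality: c^T x* = b^T y*. Confirmed.

58.5


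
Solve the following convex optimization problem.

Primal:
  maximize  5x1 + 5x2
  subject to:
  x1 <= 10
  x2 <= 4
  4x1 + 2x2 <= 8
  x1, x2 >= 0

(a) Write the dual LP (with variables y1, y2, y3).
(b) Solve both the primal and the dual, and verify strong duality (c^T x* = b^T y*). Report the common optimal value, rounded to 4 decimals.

The standard primal-dual pair for 'max c^T x s.t. A x <= b, x >= 0' is:
  Dual:  min b^T y  s.t.  A^T y >= c,  y >= 0.

So the dual LP is:
  minimize  10y1 + 4y2 + 8y3
  subject to:
    y1 + 4y3 >= 5
    y2 + 2y3 >= 5
    y1, y2, y3 >= 0

Solving the primal: x* = (0, 4).
  primal value c^T x* = 20.
Solving the dual: y* = (0, 2.5, 1.25).
  dual value b^T y* = 20.
Strong duality: c^T x* = b^T y*. Confirmed.

20


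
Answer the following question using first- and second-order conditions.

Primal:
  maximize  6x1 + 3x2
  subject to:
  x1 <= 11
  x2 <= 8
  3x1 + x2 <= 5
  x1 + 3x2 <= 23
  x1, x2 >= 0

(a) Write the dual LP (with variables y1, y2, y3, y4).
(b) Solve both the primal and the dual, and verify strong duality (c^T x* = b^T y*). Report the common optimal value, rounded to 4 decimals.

The standard primal-dual pair for 'max c^T x s.t. A x <= b, x >= 0' is:
  Dual:  min b^T y  s.t.  A^T y >= c,  y >= 0.

So the dual LP is:
  minimize  11y1 + 8y2 + 5y3 + 23y4
  subject to:
    y1 + 3y3 + y4 >= 6
    y2 + y3 + 3y4 >= 3
    y1, y2, y3, y4 >= 0

Solving the primal: x* = (0, 5).
  primal value c^T x* = 15.
Solving the dual: y* = (0, 0, 3, 0).
  dual value b^T y* = 15.
Strong duality: c^T x* = b^T y*. Confirmed.

15


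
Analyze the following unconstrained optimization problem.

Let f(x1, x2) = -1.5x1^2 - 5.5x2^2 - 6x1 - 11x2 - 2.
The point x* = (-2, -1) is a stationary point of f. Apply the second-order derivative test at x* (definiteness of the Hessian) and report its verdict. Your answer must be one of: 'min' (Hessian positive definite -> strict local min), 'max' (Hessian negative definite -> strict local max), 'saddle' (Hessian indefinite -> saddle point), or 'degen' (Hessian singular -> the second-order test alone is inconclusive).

Compute the Hessian H = grad^2 f:
  H = [[-3, 0], [0, -11]]
Verify stationarity: grad f(x*) = H x* + g = (0, 0).
Eigenvalues of H: -11, -3.
Both eigenvalues < 0, so H is negative definite -> x* is a strict local max.

max


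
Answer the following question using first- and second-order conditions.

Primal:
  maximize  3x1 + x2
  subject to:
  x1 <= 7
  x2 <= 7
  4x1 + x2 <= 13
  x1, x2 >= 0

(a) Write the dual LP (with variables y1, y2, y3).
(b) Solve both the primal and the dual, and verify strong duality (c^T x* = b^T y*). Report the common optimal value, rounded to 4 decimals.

The standard primal-dual pair for 'max c^T x s.t. A x <= b, x >= 0' is:
  Dual:  min b^T y  s.t.  A^T y >= c,  y >= 0.

So the dual LP is:
  minimize  7y1 + 7y2 + 13y3
  subject to:
    y1 + 4y3 >= 3
    y2 + y3 >= 1
    y1, y2, y3 >= 0

Solving the primal: x* = (1.5, 7).
  primal value c^T x* = 11.5.
Solving the dual: y* = (0, 0.25, 0.75).
  dual value b^T y* = 11.5.
Strong duality: c^T x* = b^T y*. Confirmed.

11.5


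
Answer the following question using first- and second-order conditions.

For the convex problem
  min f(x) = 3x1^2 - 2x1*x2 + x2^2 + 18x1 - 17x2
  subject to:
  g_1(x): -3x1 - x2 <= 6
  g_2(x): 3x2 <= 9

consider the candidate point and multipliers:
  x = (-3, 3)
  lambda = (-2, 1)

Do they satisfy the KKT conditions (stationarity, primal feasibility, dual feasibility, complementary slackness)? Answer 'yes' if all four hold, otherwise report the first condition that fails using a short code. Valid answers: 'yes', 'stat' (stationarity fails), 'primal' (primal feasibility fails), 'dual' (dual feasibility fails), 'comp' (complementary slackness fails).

Gradient of f: grad f(x) = Q x + c = (-6, -5)
Constraint values g_i(x) = a_i^T x - b_i:
  g_1((-3, 3)) = 0
  g_2((-3, 3)) = 0
Stationarity residual: grad f(x) + sum_i lambda_i a_i = (0, 0)
  -> stationarity OK
Primal feasibility (all g_i <= 0): OK
Dual feasibility (all lambda_i >= 0): FAILS
Complementary slackness (lambda_i * g_i(x) = 0 for all i): OK

Verdict: the first failing condition is dual_feasibility -> dual.

dual


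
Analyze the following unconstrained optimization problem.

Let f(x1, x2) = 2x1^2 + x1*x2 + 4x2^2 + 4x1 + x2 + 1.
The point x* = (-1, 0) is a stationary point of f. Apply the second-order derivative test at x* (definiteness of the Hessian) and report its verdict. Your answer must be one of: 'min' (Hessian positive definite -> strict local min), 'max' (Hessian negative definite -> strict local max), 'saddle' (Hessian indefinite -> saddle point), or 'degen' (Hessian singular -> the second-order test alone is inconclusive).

Compute the Hessian H = grad^2 f:
  H = [[4, 1], [1, 8]]
Verify stationarity: grad f(x*) = H x* + g = (0, 0).
Eigenvalues of H: 3.7639, 8.2361.
Both eigenvalues > 0, so H is positive definite -> x* is a strict local min.

min


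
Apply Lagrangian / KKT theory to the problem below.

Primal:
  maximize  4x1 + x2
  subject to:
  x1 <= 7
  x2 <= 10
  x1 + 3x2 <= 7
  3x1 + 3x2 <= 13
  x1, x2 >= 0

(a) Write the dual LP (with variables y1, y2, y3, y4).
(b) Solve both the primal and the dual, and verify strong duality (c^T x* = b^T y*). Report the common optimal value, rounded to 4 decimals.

The standard primal-dual pair for 'max c^T x s.t. A x <= b, x >= 0' is:
  Dual:  min b^T y  s.t.  A^T y >= c,  y >= 0.

So the dual LP is:
  minimize  7y1 + 10y2 + 7y3 + 13y4
  subject to:
    y1 + y3 + 3y4 >= 4
    y2 + 3y3 + 3y4 >= 1
    y1, y2, y3, y4 >= 0

Solving the primal: x* = (4.3333, 0).
  primal value c^T x* = 17.3333.
Solving the dual: y* = (0, 0, 0, 1.3333).
  dual value b^T y* = 17.3333.
Strong duality: c^T x* = b^T y*. Confirmed.

17.3333


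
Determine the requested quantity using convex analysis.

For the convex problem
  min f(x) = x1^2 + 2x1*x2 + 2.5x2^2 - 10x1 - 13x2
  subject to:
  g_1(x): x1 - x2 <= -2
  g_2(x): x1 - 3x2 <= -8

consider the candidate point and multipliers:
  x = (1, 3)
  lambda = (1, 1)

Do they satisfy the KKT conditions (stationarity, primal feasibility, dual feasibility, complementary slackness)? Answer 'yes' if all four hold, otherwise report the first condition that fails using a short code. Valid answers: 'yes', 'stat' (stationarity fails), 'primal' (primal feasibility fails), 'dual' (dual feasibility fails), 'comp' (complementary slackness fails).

Gradient of f: grad f(x) = Q x + c = (-2, 4)
Constraint values g_i(x) = a_i^T x - b_i:
  g_1((1, 3)) = 0
  g_2((1, 3)) = 0
Stationarity residual: grad f(x) + sum_i lambda_i a_i = (0, 0)
  -> stationarity OK
Primal feasibility (all g_i <= 0): OK
Dual feasibility (all lambda_i >= 0): OK
Complementary slackness (lambda_i * g_i(x) = 0 for all i): OK

Verdict: yes, KKT holds.

yes


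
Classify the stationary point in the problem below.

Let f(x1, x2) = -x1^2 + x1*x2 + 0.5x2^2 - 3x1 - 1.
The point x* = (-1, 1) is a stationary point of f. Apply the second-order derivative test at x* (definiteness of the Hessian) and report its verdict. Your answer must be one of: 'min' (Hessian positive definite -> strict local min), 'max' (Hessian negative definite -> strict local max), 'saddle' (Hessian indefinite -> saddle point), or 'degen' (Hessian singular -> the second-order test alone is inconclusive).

Compute the Hessian H = grad^2 f:
  H = [[-2, 1], [1, 1]]
Verify stationarity: grad f(x*) = H x* + g = (0, 0).
Eigenvalues of H: -2.3028, 1.3028.
Eigenvalues have mixed signs, so H is indefinite -> x* is a saddle point.

saddle


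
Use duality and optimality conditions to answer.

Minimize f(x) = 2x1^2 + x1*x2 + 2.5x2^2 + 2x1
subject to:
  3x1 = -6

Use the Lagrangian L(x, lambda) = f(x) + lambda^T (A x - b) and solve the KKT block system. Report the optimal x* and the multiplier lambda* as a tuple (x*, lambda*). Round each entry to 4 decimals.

Form the Lagrangian:
  L(x, lambda) = (1/2) x^T Q x + c^T x + lambda^T (A x - b)
Stationarity (grad_x L = 0): Q x + c + A^T lambda = 0.
Primal feasibility: A x = b.

This gives the KKT block system:
  [ Q   A^T ] [ x     ]   [-c ]
  [ A    0  ] [ lambda ] = [ b ]

Solving the linear system:
  x*      = (-2, 0.4)
  lambda* = (1.8667)
  f(x*)   = 3.6

x* = (-2, 0.4), lambda* = (1.8667)


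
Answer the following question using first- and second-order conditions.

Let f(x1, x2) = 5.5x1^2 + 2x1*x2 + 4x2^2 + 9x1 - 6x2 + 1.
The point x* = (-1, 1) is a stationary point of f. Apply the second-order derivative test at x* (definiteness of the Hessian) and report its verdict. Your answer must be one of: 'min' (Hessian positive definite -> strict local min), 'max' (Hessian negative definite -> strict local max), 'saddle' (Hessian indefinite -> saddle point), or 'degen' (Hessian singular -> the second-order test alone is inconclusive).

Compute the Hessian H = grad^2 f:
  H = [[11, 2], [2, 8]]
Verify stationarity: grad f(x*) = H x* + g = (0, 0).
Eigenvalues of H: 7, 12.
Both eigenvalues > 0, so H is positive definite -> x* is a strict local min.

min


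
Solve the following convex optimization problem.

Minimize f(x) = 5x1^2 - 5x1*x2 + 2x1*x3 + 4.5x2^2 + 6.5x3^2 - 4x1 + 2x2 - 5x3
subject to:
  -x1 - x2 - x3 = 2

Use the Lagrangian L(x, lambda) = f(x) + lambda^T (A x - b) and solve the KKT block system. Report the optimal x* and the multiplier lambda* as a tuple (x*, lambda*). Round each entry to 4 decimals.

Form the Lagrangian:
  L(x, lambda) = (1/2) x^T Q x + c^T x + lambda^T (A x - b)
Stationarity (grad_x L = 0): Q x + c + A^T lambda = 0.
Primal feasibility: A x = b.

This gives the KKT block system:
  [ Q   A^T ] [ x     ]   [-c ]
  [ A    0  ] [ lambda ] = [ b ]

Solving the linear system:
  x*      = (-0.8063, -1.2801, 0.0864)
  lambda* = (-5.4895)
  f(x*)   = 5.606

x* = (-0.8063, -1.2801, 0.0864), lambda* = (-5.4895)


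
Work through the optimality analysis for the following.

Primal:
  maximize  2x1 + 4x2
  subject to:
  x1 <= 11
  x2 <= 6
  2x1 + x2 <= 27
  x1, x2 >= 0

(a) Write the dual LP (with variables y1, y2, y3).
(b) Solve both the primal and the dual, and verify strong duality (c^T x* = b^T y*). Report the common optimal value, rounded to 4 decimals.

The standard primal-dual pair for 'max c^T x s.t. A x <= b, x >= 0' is:
  Dual:  min b^T y  s.t.  A^T y >= c,  y >= 0.

So the dual LP is:
  minimize  11y1 + 6y2 + 27y3
  subject to:
    y1 + 2y3 >= 2
    y2 + y3 >= 4
    y1, y2, y3 >= 0

Solving the primal: x* = (10.5, 6).
  primal value c^T x* = 45.
Solving the dual: y* = (0, 3, 1).
  dual value b^T y* = 45.
Strong duality: c^T x* = b^T y*. Confirmed.

45


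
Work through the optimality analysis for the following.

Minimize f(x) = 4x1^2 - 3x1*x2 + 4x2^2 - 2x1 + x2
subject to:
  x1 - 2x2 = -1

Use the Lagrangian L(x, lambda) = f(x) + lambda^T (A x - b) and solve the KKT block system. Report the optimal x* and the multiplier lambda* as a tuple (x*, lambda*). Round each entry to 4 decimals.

Form the Lagrangian:
  L(x, lambda) = (1/2) x^T Q x + c^T x + lambda^T (A x - b)
Stationarity (grad_x L = 0): Q x + c + A^T lambda = 0.
Primal feasibility: A x = b.

This gives the KKT block system:
  [ Q   A^T ] [ x     ]   [-c ]
  [ A    0  ] [ lambda ] = [ b ]

Solving the linear system:
  x*      = (0.1429, 0.5714)
  lambda* = (2.5714)
  f(x*)   = 1.4286

x* = (0.1429, 0.5714), lambda* = (2.5714)


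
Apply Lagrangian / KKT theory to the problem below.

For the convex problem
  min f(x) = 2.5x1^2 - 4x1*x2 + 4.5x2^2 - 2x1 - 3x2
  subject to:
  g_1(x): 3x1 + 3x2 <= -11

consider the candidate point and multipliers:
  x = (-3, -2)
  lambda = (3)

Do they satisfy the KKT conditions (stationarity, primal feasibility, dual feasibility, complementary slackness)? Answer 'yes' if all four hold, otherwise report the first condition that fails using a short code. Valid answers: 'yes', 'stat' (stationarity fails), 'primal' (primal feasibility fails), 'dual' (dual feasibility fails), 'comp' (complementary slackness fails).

Gradient of f: grad f(x) = Q x + c = (-9, -9)
Constraint values g_i(x) = a_i^T x - b_i:
  g_1((-3, -2)) = -4
Stationarity residual: grad f(x) + sum_i lambda_i a_i = (0, 0)
  -> stationarity OK
Primal feasibility (all g_i <= 0): OK
Dual feasibility (all lambda_i >= 0): OK
Complementary slackness (lambda_i * g_i(x) = 0 for all i): FAILS

Verdict: the first failing condition is complementary_slackness -> comp.

comp


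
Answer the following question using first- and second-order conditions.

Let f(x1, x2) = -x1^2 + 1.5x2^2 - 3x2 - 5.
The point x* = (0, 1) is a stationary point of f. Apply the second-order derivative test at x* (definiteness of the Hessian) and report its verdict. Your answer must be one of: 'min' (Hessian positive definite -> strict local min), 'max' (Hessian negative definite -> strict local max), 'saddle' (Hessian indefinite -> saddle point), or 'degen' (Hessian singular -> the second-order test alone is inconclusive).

Compute the Hessian H = grad^2 f:
  H = [[-2, 0], [0, 3]]
Verify stationarity: grad f(x*) = H x* + g = (0, 0).
Eigenvalues of H: -2, 3.
Eigenvalues have mixed signs, so H is indefinite -> x* is a saddle point.

saddle


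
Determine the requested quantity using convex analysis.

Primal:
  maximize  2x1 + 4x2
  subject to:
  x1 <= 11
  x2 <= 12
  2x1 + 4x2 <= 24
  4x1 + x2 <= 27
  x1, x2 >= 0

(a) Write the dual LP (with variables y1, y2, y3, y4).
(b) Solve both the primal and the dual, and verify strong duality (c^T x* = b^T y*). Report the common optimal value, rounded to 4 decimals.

The standard primal-dual pair for 'max c^T x s.t. A x <= b, x >= 0' is:
  Dual:  min b^T y  s.t.  A^T y >= c,  y >= 0.

So the dual LP is:
  minimize  11y1 + 12y2 + 24y3 + 27y4
  subject to:
    y1 + 2y3 + 4y4 >= 2
    y2 + 4y3 + y4 >= 4
    y1, y2, y3, y4 >= 0

Solving the primal: x* = (6, 3).
  primal value c^T x* = 24.
Solving the dual: y* = (0, 0, 1, 0).
  dual value b^T y* = 24.
Strong duality: c^T x* = b^T y*. Confirmed.

24


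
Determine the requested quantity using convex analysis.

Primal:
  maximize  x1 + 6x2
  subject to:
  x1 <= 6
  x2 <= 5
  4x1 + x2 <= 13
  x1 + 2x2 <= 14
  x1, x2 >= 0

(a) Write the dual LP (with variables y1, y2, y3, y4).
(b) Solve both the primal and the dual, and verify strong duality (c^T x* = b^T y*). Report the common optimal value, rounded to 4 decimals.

The standard primal-dual pair for 'max c^T x s.t. A x <= b, x >= 0' is:
  Dual:  min b^T y  s.t.  A^T y >= c,  y >= 0.

So the dual LP is:
  minimize  6y1 + 5y2 + 13y3 + 14y4
  subject to:
    y1 + 4y3 + y4 >= 1
    y2 + y3 + 2y4 >= 6
    y1, y2, y3, y4 >= 0

Solving the primal: x* = (2, 5).
  primal value c^T x* = 32.
Solving the dual: y* = (0, 5.75, 0.25, 0).
  dual value b^T y* = 32.
Strong duality: c^T x* = b^T y*. Confirmed.

32


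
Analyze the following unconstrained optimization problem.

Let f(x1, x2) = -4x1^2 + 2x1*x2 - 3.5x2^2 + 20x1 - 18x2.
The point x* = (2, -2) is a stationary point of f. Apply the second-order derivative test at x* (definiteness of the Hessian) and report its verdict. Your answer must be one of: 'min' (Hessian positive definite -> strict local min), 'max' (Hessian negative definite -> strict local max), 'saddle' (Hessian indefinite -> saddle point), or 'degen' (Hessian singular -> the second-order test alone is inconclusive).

Compute the Hessian H = grad^2 f:
  H = [[-8, 2], [2, -7]]
Verify stationarity: grad f(x*) = H x* + g = (0, 0).
Eigenvalues of H: -9.5616, -5.4384.
Both eigenvalues < 0, so H is negative definite -> x* is a strict local max.

max


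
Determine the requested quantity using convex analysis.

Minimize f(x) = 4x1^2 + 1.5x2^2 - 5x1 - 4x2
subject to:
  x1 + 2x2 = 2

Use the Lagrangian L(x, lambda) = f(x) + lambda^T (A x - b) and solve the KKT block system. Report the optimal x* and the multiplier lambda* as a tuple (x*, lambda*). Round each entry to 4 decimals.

Form the Lagrangian:
  L(x, lambda) = (1/2) x^T Q x + c^T x + lambda^T (A x - b)
Stationarity (grad_x L = 0): Q x + c + A^T lambda = 0.
Primal feasibility: A x = b.

This gives the KKT block system:
  [ Q   A^T ] [ x     ]   [-c ]
  [ A    0  ] [ lambda ] = [ b ]

Solving the linear system:
  x*      = (0.5143, 0.7429)
  lambda* = (0.8857)
  f(x*)   = -3.6571

x* = (0.5143, 0.7429), lambda* = (0.8857)


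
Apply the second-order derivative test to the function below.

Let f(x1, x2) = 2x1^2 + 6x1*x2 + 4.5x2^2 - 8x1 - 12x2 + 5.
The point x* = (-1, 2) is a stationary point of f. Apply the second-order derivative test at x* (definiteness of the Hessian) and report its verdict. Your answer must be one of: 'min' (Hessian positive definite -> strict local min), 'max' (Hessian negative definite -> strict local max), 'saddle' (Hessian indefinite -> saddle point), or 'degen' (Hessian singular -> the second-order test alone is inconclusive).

Compute the Hessian H = grad^2 f:
  H = [[4, 6], [6, 9]]
Verify stationarity: grad f(x*) = H x* + g = (0, 0).
Eigenvalues of H: 0, 13.
H has a zero eigenvalue (singular; positive semidefinite but not definite), so H is neither positive definite, negative definite, nor indefinite. The second-order test alone is inconclusive -> degen.
(Indeed, f is constant along the null direction of H through x*, so x* is not a strict local extremum.)

degen


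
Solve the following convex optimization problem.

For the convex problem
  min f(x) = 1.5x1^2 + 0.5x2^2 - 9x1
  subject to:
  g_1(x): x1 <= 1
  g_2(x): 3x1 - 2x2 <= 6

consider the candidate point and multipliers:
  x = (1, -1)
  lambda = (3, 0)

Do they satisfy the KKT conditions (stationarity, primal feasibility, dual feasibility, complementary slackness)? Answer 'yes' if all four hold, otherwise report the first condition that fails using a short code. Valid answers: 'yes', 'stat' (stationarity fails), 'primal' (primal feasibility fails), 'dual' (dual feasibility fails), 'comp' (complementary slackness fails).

Gradient of f: grad f(x) = Q x + c = (-6, -1)
Constraint values g_i(x) = a_i^T x - b_i:
  g_1((1, -1)) = 0
  g_2((1, -1)) = -1
Stationarity residual: grad f(x) + sum_i lambda_i a_i = (-3, -1)
  -> stationarity FAILS
Primal feasibility (all g_i <= 0): OK
Dual feasibility (all lambda_i >= 0): OK
Complementary slackness (lambda_i * g_i(x) = 0 for all i): OK

Verdict: the first failing condition is stationarity -> stat.

stat


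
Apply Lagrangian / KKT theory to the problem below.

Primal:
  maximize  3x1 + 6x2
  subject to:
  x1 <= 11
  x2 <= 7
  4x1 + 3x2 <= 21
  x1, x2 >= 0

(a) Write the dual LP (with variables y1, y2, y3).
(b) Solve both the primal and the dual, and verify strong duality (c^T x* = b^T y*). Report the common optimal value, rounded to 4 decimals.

The standard primal-dual pair for 'max c^T x s.t. A x <= b, x >= 0' is:
  Dual:  min b^T y  s.t.  A^T y >= c,  y >= 0.

So the dual LP is:
  minimize  11y1 + 7y2 + 21y3
  subject to:
    y1 + 4y3 >= 3
    y2 + 3y3 >= 6
    y1, y2, y3 >= 0

Solving the primal: x* = (0, 7).
  primal value c^T x* = 42.
Solving the dual: y* = (0, 3.75, 0.75).
  dual value b^T y* = 42.
Strong duality: c^T x* = b^T y*. Confirmed.

42


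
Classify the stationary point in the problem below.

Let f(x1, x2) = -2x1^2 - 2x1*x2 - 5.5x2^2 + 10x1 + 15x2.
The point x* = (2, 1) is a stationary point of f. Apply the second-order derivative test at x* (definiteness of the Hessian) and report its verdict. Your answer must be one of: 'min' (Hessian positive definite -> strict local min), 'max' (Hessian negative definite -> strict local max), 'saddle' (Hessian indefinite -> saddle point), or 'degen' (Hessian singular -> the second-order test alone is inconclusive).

Compute the Hessian H = grad^2 f:
  H = [[-4, -2], [-2, -11]]
Verify stationarity: grad f(x*) = H x* + g = (0, 0).
Eigenvalues of H: -11.5311, -3.4689.
Both eigenvalues < 0, so H is negative definite -> x* is a strict local max.

max


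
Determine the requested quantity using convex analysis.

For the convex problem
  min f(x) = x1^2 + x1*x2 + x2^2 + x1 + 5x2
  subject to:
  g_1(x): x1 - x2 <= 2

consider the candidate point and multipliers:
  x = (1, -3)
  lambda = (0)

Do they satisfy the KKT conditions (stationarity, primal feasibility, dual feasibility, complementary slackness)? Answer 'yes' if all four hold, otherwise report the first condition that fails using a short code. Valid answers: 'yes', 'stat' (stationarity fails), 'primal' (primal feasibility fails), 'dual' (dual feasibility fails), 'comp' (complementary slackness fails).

Gradient of f: grad f(x) = Q x + c = (0, 0)
Constraint values g_i(x) = a_i^T x - b_i:
  g_1((1, -3)) = 2
Stationarity residual: grad f(x) + sum_i lambda_i a_i = (0, 0)
  -> stationarity OK
Primal feasibility (all g_i <= 0): FAILS
Dual feasibility (all lambda_i >= 0): OK
Complementary slackness (lambda_i * g_i(x) = 0 for all i): OK

Verdict: the first failing condition is primal_feasibility -> primal.

primal


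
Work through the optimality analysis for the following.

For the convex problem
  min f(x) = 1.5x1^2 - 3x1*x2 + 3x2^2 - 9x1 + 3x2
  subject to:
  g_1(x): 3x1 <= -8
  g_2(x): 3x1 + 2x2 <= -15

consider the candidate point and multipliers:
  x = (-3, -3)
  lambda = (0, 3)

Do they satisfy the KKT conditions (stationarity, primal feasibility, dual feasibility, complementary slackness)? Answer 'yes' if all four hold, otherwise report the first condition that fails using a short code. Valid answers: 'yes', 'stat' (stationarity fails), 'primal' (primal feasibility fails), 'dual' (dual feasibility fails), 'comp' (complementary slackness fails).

Gradient of f: grad f(x) = Q x + c = (-9, -6)
Constraint values g_i(x) = a_i^T x - b_i:
  g_1((-3, -3)) = -1
  g_2((-3, -3)) = 0
Stationarity residual: grad f(x) + sum_i lambda_i a_i = (0, 0)
  -> stationarity OK
Primal feasibility (all g_i <= 0): OK
Dual feasibility (all lambda_i >= 0): OK
Complementary slackness (lambda_i * g_i(x) = 0 for all i): OK

Verdict: yes, KKT holds.

yes


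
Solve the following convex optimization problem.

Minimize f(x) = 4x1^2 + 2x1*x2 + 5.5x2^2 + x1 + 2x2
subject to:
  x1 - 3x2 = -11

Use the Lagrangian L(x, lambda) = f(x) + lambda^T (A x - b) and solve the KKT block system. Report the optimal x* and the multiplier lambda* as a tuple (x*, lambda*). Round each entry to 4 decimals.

Form the Lagrangian:
  L(x, lambda) = (1/2) x^T Q x + c^T x + lambda^T (A x - b)
Stationarity (grad_x L = 0): Q x + c + A^T lambda = 0.
Primal feasibility: A x = b.

This gives the KKT block system:
  [ Q   A^T ] [ x     ]   [-c ]
  [ A    0  ] [ lambda ] = [ b ]

Solving the linear system:
  x*      = (-2.1263, 2.9579)
  lambda* = (10.0947)
  f(x*)   = 57.4158

x* = (-2.1263, 2.9579), lambda* = (10.0947)


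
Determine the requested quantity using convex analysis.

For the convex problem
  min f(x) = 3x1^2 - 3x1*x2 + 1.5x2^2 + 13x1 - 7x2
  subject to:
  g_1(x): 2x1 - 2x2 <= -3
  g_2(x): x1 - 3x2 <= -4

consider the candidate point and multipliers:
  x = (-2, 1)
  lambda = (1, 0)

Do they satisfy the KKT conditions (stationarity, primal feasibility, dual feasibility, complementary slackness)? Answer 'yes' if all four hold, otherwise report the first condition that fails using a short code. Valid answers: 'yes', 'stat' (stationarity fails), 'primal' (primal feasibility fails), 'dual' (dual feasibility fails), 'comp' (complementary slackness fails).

Gradient of f: grad f(x) = Q x + c = (-2, 2)
Constraint values g_i(x) = a_i^T x - b_i:
  g_1((-2, 1)) = -3
  g_2((-2, 1)) = -1
Stationarity residual: grad f(x) + sum_i lambda_i a_i = (0, 0)
  -> stationarity OK
Primal feasibility (all g_i <= 0): OK
Dual feasibility (all lambda_i >= 0): OK
Complementary slackness (lambda_i * g_i(x) = 0 for all i): FAILS

Verdict: the first failing condition is complementary_slackness -> comp.

comp


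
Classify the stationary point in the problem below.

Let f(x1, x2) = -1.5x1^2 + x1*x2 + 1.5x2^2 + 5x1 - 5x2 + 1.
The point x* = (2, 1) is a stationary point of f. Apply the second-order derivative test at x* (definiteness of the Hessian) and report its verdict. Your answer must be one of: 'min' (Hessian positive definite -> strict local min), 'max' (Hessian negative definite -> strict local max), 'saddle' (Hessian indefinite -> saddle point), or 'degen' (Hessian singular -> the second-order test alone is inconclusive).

Compute the Hessian H = grad^2 f:
  H = [[-3, 1], [1, 3]]
Verify stationarity: grad f(x*) = H x* + g = (0, 0).
Eigenvalues of H: -3.1623, 3.1623.
Eigenvalues have mixed signs, so H is indefinite -> x* is a saddle point.

saddle


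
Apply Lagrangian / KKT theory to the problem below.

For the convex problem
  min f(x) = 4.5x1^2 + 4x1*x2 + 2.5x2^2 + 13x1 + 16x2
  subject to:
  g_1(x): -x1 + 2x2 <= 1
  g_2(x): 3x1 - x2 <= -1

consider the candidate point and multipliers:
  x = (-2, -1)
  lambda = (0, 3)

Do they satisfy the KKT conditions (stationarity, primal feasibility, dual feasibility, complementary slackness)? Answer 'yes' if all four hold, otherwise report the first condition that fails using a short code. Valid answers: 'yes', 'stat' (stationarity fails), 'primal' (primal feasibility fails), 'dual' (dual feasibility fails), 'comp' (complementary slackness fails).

Gradient of f: grad f(x) = Q x + c = (-9, 3)
Constraint values g_i(x) = a_i^T x - b_i:
  g_1((-2, -1)) = -1
  g_2((-2, -1)) = -4
Stationarity residual: grad f(x) + sum_i lambda_i a_i = (0, 0)
  -> stationarity OK
Primal feasibility (all g_i <= 0): OK
Dual feasibility (all lambda_i >= 0): OK
Complementary slackness (lambda_i * g_i(x) = 0 for all i): FAILS

Verdict: the first failing condition is complementary_slackness -> comp.

comp


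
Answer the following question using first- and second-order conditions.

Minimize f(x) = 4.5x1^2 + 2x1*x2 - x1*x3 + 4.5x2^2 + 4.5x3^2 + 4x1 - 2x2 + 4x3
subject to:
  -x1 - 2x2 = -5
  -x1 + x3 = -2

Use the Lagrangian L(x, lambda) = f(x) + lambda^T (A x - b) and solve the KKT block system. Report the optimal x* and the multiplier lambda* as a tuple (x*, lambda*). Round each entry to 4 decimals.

Form the Lagrangian:
  L(x, lambda) = (1/2) x^T Q x + c^T x + lambda^T (A x - b)
Stationarity (grad_x L = 0): Q x + c + A^T lambda = 0.
Primal feasibility: A x = b.

This gives the KKT block system:
  [ Q   A^T ] [ x     ]   [-c ]
  [ A    0  ] [ lambda ] = [ b ]

Solving the linear system:
  x*      = (0.8154, 2.0923, -1.1846)
  lambda* = (9.2308, 7.4769)
  f(x*)   = 27.7231

x* = (0.8154, 2.0923, -1.1846), lambda* = (9.2308, 7.4769)


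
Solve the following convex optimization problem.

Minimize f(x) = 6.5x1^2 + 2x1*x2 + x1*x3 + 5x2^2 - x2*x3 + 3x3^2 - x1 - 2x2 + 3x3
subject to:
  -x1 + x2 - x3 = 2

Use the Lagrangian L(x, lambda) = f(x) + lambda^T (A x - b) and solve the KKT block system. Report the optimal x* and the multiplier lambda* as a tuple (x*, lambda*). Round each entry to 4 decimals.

Form the Lagrangian:
  L(x, lambda) = (1/2) x^T Q x + c^T x + lambda^T (A x - b)
Stationarity (grad_x L = 0): Q x + c + A^T lambda = 0.
Primal feasibility: A x = b.

This gives the KKT block system:
  [ Q   A^T ] [ x     ]   [-c ]
  [ A    0  ] [ lambda ] = [ b ]

Solving the linear system:
  x*      = (-0.2821, 0.6026, -1.1154)
  lambda* = (-4.5769)
  f(x*)   = 2.4423

x* = (-0.2821, 0.6026, -1.1154), lambda* = (-4.5769)


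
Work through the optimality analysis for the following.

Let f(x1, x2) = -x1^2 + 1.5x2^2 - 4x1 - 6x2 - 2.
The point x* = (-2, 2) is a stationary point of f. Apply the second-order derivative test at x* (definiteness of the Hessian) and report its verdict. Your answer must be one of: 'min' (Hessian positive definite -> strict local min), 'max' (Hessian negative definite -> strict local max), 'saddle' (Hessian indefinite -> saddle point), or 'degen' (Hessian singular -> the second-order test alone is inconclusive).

Compute the Hessian H = grad^2 f:
  H = [[-2, 0], [0, 3]]
Verify stationarity: grad f(x*) = H x* + g = (0, 0).
Eigenvalues of H: -2, 3.
Eigenvalues have mixed signs, so H is indefinite -> x* is a saddle point.

saddle


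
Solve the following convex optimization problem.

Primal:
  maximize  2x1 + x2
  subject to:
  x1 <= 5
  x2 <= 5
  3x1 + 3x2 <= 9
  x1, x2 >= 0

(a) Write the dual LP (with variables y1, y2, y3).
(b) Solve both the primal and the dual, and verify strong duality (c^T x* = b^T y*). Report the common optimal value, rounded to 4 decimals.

The standard primal-dual pair for 'max c^T x s.t. A x <= b, x >= 0' is:
  Dual:  min b^T y  s.t.  A^T y >= c,  y >= 0.

So the dual LP is:
  minimize  5y1 + 5y2 + 9y3
  subject to:
    y1 + 3y3 >= 2
    y2 + 3y3 >= 1
    y1, y2, y3 >= 0

Solving the primal: x* = (3, 0).
  primal value c^T x* = 6.
Solving the dual: y* = (0, 0, 0.6667).
  dual value b^T y* = 6.
Strong duality: c^T x* = b^T y*. Confirmed.

6


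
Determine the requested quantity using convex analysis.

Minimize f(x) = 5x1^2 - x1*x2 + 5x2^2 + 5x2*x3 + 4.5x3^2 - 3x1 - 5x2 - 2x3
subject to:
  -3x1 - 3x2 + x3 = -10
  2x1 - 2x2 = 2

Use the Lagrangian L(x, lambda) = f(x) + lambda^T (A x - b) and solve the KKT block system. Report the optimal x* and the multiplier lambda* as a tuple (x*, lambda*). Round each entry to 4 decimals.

Form the Lagrangian:
  L(x, lambda) = (1/2) x^T Q x + c^T x + lambda^T (A x - b)
Stationarity (grad_x L = 0): Q x + c + A^T lambda = 0.
Primal feasibility: A x = b.

This gives the KKT block system:
  [ Q   A^T ] [ x     ]   [-c ]
  [ A    0  ] [ lambda ] = [ b ]

Solving the linear system:
  x*      = (2.0547, 1.0547, -0.6716)
  lambda* = (2.7711, -4.0896)
  f(x*)   = 12.898

x* = (2.0547, 1.0547, -0.6716), lambda* = (2.7711, -4.0896)


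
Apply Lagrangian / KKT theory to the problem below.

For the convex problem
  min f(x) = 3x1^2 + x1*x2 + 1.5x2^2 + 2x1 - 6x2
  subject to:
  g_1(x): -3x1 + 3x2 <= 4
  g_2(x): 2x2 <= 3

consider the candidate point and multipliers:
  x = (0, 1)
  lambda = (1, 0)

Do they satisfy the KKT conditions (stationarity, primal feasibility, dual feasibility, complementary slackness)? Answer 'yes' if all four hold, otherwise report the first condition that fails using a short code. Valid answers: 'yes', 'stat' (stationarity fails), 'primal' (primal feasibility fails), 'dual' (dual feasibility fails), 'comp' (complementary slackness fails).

Gradient of f: grad f(x) = Q x + c = (3, -3)
Constraint values g_i(x) = a_i^T x - b_i:
  g_1((0, 1)) = -1
  g_2((0, 1)) = -1
Stationarity residual: grad f(x) + sum_i lambda_i a_i = (0, 0)
  -> stationarity OK
Primal feasibility (all g_i <= 0): OK
Dual feasibility (all lambda_i >= 0): OK
Complementary slackness (lambda_i * g_i(x) = 0 for all i): FAILS

Verdict: the first failing condition is complementary_slackness -> comp.

comp


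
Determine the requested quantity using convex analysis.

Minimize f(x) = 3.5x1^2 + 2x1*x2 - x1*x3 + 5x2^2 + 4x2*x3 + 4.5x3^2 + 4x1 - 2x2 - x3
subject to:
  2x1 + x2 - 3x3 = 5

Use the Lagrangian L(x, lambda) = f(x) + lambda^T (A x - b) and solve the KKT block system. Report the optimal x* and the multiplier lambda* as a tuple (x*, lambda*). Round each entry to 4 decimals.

Form the Lagrangian:
  L(x, lambda) = (1/2) x^T Q x + c^T x + lambda^T (A x - b)
Stationarity (grad_x L = 0): Q x + c + A^T lambda = 0.
Primal feasibility: A x = b.

This gives the KKT block system:
  [ Q   A^T ] [ x     ]   [-c ]
  [ A    0  ] [ lambda ] = [ b ]

Solving the linear system:
  x*      = (-0.221, 1.1268, -1.4384)
  lambda* = (-3.0725)
  f(x*)   = 6.8315

x* = (-0.221, 1.1268, -1.4384), lambda* = (-3.0725)


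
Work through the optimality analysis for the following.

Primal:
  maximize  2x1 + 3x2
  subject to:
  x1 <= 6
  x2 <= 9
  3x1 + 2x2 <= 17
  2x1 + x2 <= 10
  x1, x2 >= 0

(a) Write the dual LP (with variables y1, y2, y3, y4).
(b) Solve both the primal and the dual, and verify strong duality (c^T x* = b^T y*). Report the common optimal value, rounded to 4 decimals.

The standard primal-dual pair for 'max c^T x s.t. A x <= b, x >= 0' is:
  Dual:  min b^T y  s.t.  A^T y >= c,  y >= 0.

So the dual LP is:
  minimize  6y1 + 9y2 + 17y3 + 10y4
  subject to:
    y1 + 3y3 + 2y4 >= 2
    y2 + 2y3 + y4 >= 3
    y1, y2, y3, y4 >= 0

Solving the primal: x* = (0, 8.5).
  primal value c^T x* = 25.5.
Solving the dual: y* = (0, 0, 1.5, 0).
  dual value b^T y* = 25.5.
Strong duality: c^T x* = b^T y*. Confirmed.

25.5


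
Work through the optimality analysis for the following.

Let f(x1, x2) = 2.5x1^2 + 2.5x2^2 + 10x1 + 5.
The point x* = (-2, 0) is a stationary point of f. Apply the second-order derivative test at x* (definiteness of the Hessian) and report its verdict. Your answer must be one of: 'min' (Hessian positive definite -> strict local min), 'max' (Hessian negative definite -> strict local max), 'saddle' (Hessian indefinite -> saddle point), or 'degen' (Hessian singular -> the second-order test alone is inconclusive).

Compute the Hessian H = grad^2 f:
  H = [[5, 0], [0, 5]]
Verify stationarity: grad f(x*) = H x* + g = (0, 0).
Eigenvalues of H: 5, 5.
Both eigenvalues > 0, so H is positive definite -> x* is a strict local min.

min


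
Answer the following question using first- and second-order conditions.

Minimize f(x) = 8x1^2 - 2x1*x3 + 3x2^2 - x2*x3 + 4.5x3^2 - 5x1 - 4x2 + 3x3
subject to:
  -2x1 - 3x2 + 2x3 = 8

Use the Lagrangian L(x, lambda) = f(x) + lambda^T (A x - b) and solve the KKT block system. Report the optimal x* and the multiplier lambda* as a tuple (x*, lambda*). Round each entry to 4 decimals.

Form the Lagrangian:
  L(x, lambda) = (1/2) x^T Q x + c^T x + lambda^T (A x - b)
Stationarity (grad_x L = 0): Q x + c + A^T lambda = 0.
Primal feasibility: A x = b.

This gives the KKT block system:
  [ Q   A^T ] [ x     ]   [-c ]
  [ A    0  ] [ lambda ] = [ b ]

Solving the linear system:
  x*      = (-0.3134, -2.044, 0.6206)
  lambda* = (-5.6281)
  f(x*)   = 28.315

x* = (-0.3134, -2.044, 0.6206), lambda* = (-5.6281)


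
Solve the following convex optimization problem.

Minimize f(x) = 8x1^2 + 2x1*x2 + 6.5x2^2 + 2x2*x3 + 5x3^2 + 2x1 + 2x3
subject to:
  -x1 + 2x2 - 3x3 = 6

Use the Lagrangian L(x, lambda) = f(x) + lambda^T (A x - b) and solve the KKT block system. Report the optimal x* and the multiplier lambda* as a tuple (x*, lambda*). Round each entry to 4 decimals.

Form the Lagrangian:
  L(x, lambda) = (1/2) x^T Q x + c^T x + lambda^T (A x - b)
Stationarity (grad_x L = 0): Q x + c + A^T lambda = 0.
Primal feasibility: A x = b.

This gives the KKT block system:
  [ Q   A^T ] [ x     ]   [-c ]
  [ A    0  ] [ lambda ] = [ b ]

Solving the linear system:
  x*      = (-0.4272, 0.7767, -1.3398)
  lambda* = (-3.2816)
  f(x*)   = 8.0777

x* = (-0.4272, 0.7767, -1.3398), lambda* = (-3.2816)
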